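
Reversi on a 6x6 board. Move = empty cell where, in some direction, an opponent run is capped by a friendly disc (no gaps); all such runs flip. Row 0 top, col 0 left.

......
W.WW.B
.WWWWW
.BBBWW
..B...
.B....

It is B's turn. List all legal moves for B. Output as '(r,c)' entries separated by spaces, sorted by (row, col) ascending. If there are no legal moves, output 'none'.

(0,0): no bracket -> illegal
(0,1): no bracket -> illegal
(0,2): flips 2 -> legal
(0,3): flips 2 -> legal
(0,4): flips 2 -> legal
(1,1): flips 2 -> legal
(1,4): flips 1 -> legal
(2,0): no bracket -> illegal
(3,0): no bracket -> illegal
(4,3): no bracket -> illegal
(4,4): no bracket -> illegal
(4,5): flips 2 -> legal

Answer: (0,2) (0,3) (0,4) (1,1) (1,4) (4,5)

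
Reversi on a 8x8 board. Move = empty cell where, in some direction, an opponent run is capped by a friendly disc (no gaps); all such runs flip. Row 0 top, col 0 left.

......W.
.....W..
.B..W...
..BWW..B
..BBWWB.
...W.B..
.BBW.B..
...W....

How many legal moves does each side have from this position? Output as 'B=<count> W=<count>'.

-- B to move --
(0,4): no bracket -> illegal
(0,5): no bracket -> illegal
(0,7): no bracket -> illegal
(1,3): no bracket -> illegal
(1,4): no bracket -> illegal
(1,6): no bracket -> illegal
(1,7): no bracket -> illegal
(2,2): flips 2 -> legal
(2,3): flips 1 -> legal
(2,5): flips 1 -> legal
(2,6): no bracket -> illegal
(3,5): flips 5 -> legal
(3,6): no bracket -> illegal
(5,2): no bracket -> illegal
(5,4): no bracket -> illegal
(5,6): no bracket -> illegal
(6,4): flips 2 -> legal
(7,2): no bracket -> illegal
(7,4): no bracket -> illegal
B mobility = 5
-- W to move --
(1,0): no bracket -> illegal
(1,1): no bracket -> illegal
(1,2): no bracket -> illegal
(2,0): no bracket -> illegal
(2,2): no bracket -> illegal
(2,3): no bracket -> illegal
(2,6): no bracket -> illegal
(2,7): no bracket -> illegal
(3,0): no bracket -> illegal
(3,1): flips 2 -> legal
(3,5): no bracket -> illegal
(3,6): no bracket -> illegal
(4,1): flips 2 -> legal
(4,7): flips 1 -> legal
(5,0): no bracket -> illegal
(5,1): flips 2 -> legal
(5,2): flips 1 -> legal
(5,4): no bracket -> illegal
(5,6): no bracket -> illegal
(5,7): no bracket -> illegal
(6,0): flips 2 -> legal
(6,4): no bracket -> illegal
(6,6): flips 1 -> legal
(7,0): no bracket -> illegal
(7,1): flips 1 -> legal
(7,2): no bracket -> illegal
(7,4): no bracket -> illegal
(7,5): flips 2 -> legal
(7,6): no bracket -> illegal
W mobility = 9

Answer: B=5 W=9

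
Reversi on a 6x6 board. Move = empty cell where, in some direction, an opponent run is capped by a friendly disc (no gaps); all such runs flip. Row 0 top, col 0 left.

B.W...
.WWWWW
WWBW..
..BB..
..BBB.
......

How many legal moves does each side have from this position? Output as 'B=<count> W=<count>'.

-- B to move --
(0,1): no bracket -> illegal
(0,3): flips 2 -> legal
(0,4): flips 1 -> legal
(0,5): flips 2 -> legal
(1,0): flips 1 -> legal
(2,4): flips 1 -> legal
(2,5): no bracket -> illegal
(3,0): no bracket -> illegal
(3,1): no bracket -> illegal
(3,4): no bracket -> illegal
B mobility = 5
-- W to move --
(0,1): no bracket -> illegal
(1,0): no bracket -> illegal
(2,4): no bracket -> illegal
(3,1): flips 1 -> legal
(3,4): no bracket -> illegal
(3,5): no bracket -> illegal
(4,1): flips 1 -> legal
(4,5): no bracket -> illegal
(5,1): no bracket -> illegal
(5,2): flips 3 -> legal
(5,3): flips 2 -> legal
(5,4): flips 2 -> legal
(5,5): flips 3 -> legal
W mobility = 6

Answer: B=5 W=6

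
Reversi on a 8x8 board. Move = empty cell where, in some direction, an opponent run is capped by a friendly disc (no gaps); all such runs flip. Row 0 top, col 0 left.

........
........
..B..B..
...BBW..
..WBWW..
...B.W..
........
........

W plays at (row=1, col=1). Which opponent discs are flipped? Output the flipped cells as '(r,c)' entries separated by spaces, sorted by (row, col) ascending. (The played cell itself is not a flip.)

Dir NW: first cell '.' (not opp) -> no flip
Dir N: first cell '.' (not opp) -> no flip
Dir NE: first cell '.' (not opp) -> no flip
Dir W: first cell '.' (not opp) -> no flip
Dir E: first cell '.' (not opp) -> no flip
Dir SW: first cell '.' (not opp) -> no flip
Dir S: first cell '.' (not opp) -> no flip
Dir SE: opp run (2,2) (3,3) capped by W -> flip

Answer: (2,2) (3,3)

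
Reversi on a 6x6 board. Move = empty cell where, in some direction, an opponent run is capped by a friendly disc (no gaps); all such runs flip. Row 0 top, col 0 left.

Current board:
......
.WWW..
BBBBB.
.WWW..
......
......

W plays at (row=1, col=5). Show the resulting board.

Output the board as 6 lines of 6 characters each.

Answer: ......
.WWW.W
BBBBW.
.WWW..
......
......

Derivation:
Place W at (1,5); scan 8 dirs for brackets.
Dir NW: first cell '.' (not opp) -> no flip
Dir N: first cell '.' (not opp) -> no flip
Dir NE: edge -> no flip
Dir W: first cell '.' (not opp) -> no flip
Dir E: edge -> no flip
Dir SW: opp run (2,4) capped by W -> flip
Dir S: first cell '.' (not opp) -> no flip
Dir SE: edge -> no flip
All flips: (2,4)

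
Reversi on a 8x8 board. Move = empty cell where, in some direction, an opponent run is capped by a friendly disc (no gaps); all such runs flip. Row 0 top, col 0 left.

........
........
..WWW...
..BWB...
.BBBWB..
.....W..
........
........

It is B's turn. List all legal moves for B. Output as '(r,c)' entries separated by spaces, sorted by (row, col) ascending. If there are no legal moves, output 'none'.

(1,1): no bracket -> illegal
(1,2): flips 2 -> legal
(1,3): flips 2 -> legal
(1,4): flips 2 -> legal
(1,5): flips 2 -> legal
(2,1): no bracket -> illegal
(2,5): no bracket -> illegal
(3,1): no bracket -> illegal
(3,5): no bracket -> illegal
(4,6): no bracket -> illegal
(5,3): no bracket -> illegal
(5,4): flips 1 -> legal
(5,6): no bracket -> illegal
(6,4): no bracket -> illegal
(6,5): flips 1 -> legal
(6,6): no bracket -> illegal

Answer: (1,2) (1,3) (1,4) (1,5) (5,4) (6,5)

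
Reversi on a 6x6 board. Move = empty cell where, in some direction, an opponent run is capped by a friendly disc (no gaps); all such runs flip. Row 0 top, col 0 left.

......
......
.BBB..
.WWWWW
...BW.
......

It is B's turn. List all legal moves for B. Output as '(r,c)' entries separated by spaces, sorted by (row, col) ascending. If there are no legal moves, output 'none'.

(2,0): no bracket -> illegal
(2,4): no bracket -> illegal
(2,5): flips 1 -> legal
(3,0): no bracket -> illegal
(4,0): flips 1 -> legal
(4,1): flips 2 -> legal
(4,2): flips 1 -> legal
(4,5): flips 2 -> legal
(5,3): no bracket -> illegal
(5,4): no bracket -> illegal
(5,5): flips 2 -> legal

Answer: (2,5) (4,0) (4,1) (4,2) (4,5) (5,5)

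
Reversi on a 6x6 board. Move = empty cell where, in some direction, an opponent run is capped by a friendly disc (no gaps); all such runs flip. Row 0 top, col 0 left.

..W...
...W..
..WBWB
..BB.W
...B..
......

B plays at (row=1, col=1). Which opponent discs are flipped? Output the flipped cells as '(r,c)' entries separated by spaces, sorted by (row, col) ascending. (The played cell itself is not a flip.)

Dir NW: first cell '.' (not opp) -> no flip
Dir N: first cell '.' (not opp) -> no flip
Dir NE: opp run (0,2), next=edge -> no flip
Dir W: first cell '.' (not opp) -> no flip
Dir E: first cell '.' (not opp) -> no flip
Dir SW: first cell '.' (not opp) -> no flip
Dir S: first cell '.' (not opp) -> no flip
Dir SE: opp run (2,2) capped by B -> flip

Answer: (2,2)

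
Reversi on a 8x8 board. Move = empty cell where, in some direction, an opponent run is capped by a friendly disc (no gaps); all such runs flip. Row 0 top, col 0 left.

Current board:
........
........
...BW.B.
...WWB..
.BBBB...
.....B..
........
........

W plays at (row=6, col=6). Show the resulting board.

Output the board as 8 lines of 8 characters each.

Answer: ........
........
...BW.B.
...WWB..
.BBBW...
.....W..
......W.
........

Derivation:
Place W at (6,6); scan 8 dirs for brackets.
Dir NW: opp run (5,5) (4,4) capped by W -> flip
Dir N: first cell '.' (not opp) -> no flip
Dir NE: first cell '.' (not opp) -> no flip
Dir W: first cell '.' (not opp) -> no flip
Dir E: first cell '.' (not opp) -> no flip
Dir SW: first cell '.' (not opp) -> no flip
Dir S: first cell '.' (not opp) -> no flip
Dir SE: first cell '.' (not opp) -> no flip
All flips: (4,4) (5,5)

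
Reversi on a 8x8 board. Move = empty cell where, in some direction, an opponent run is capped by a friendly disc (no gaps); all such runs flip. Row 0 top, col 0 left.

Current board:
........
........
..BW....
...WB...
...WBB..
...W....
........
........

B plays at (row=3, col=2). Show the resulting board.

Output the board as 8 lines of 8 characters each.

Answer: ........
........
..BW....
..BBB...
...WBB..
...W....
........
........

Derivation:
Place B at (3,2); scan 8 dirs for brackets.
Dir NW: first cell '.' (not opp) -> no flip
Dir N: first cell 'B' (not opp) -> no flip
Dir NE: opp run (2,3), next='.' -> no flip
Dir W: first cell '.' (not opp) -> no flip
Dir E: opp run (3,3) capped by B -> flip
Dir SW: first cell '.' (not opp) -> no flip
Dir S: first cell '.' (not opp) -> no flip
Dir SE: opp run (4,3), next='.' -> no flip
All flips: (3,3)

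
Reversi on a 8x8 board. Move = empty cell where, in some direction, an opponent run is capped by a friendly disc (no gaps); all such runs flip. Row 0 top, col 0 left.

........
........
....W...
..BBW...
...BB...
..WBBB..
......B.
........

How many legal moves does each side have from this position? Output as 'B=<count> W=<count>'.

Answer: B=6 W=4

Derivation:
-- B to move --
(1,3): no bracket -> illegal
(1,4): flips 2 -> legal
(1,5): flips 1 -> legal
(2,3): no bracket -> illegal
(2,5): flips 1 -> legal
(3,5): flips 1 -> legal
(4,1): no bracket -> illegal
(4,2): no bracket -> illegal
(4,5): no bracket -> illegal
(5,1): flips 1 -> legal
(6,1): flips 1 -> legal
(6,2): no bracket -> illegal
(6,3): no bracket -> illegal
B mobility = 6
-- W to move --
(2,1): no bracket -> illegal
(2,2): no bracket -> illegal
(2,3): no bracket -> illegal
(3,1): flips 2 -> legal
(3,5): no bracket -> illegal
(4,1): no bracket -> illegal
(4,2): flips 1 -> legal
(4,5): no bracket -> illegal
(4,6): no bracket -> illegal
(5,6): flips 3 -> legal
(5,7): no bracket -> illegal
(6,2): no bracket -> illegal
(6,3): no bracket -> illegal
(6,4): flips 2 -> legal
(6,5): no bracket -> illegal
(6,7): no bracket -> illegal
(7,5): no bracket -> illegal
(7,6): no bracket -> illegal
(7,7): no bracket -> illegal
W mobility = 4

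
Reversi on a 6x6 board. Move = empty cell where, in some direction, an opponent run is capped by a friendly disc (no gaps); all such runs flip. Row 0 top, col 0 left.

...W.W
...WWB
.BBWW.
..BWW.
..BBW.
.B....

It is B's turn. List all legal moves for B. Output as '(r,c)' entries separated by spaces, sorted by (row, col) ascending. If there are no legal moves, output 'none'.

Answer: (0,4) (1,2) (2,5) (3,5) (4,5) (5,5)

Derivation:
(0,2): no bracket -> illegal
(0,4): flips 1 -> legal
(1,2): flips 2 -> legal
(2,5): flips 3 -> legal
(3,5): flips 2 -> legal
(4,5): flips 1 -> legal
(5,3): no bracket -> illegal
(5,4): no bracket -> illegal
(5,5): flips 2 -> legal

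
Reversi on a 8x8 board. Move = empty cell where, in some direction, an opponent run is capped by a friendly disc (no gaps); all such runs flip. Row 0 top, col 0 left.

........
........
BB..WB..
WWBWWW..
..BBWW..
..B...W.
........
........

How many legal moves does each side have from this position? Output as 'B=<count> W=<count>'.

-- B to move --
(1,3): no bracket -> illegal
(1,4): no bracket -> illegal
(1,5): flips 2 -> legal
(2,2): no bracket -> illegal
(2,3): flips 2 -> legal
(2,6): no bracket -> illegal
(3,6): flips 3 -> legal
(4,0): flips 1 -> legal
(4,1): flips 1 -> legal
(4,6): flips 2 -> legal
(4,7): no bracket -> illegal
(5,3): no bracket -> illegal
(5,4): no bracket -> illegal
(5,5): flips 2 -> legal
(5,7): no bracket -> illegal
(6,5): no bracket -> illegal
(6,6): no bracket -> illegal
(6,7): no bracket -> illegal
B mobility = 7
-- W to move --
(1,0): flips 1 -> legal
(1,1): flips 1 -> legal
(1,2): flips 1 -> legal
(1,4): no bracket -> illegal
(1,5): flips 1 -> legal
(1,6): flips 1 -> legal
(2,2): no bracket -> illegal
(2,3): no bracket -> illegal
(2,6): flips 1 -> legal
(3,6): no bracket -> illegal
(4,1): flips 2 -> legal
(5,1): flips 1 -> legal
(5,3): flips 2 -> legal
(5,4): no bracket -> illegal
(6,1): flips 2 -> legal
(6,2): no bracket -> illegal
(6,3): no bracket -> illegal
W mobility = 10

Answer: B=7 W=10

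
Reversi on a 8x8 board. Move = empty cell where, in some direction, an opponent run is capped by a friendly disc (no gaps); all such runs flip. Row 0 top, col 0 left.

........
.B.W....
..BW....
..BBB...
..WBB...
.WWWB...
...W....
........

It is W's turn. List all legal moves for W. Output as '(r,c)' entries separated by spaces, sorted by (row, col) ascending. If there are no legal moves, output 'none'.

Answer: (1,2) (2,1) (2,4) (2,5) (3,1) (3,5) (4,1) (4,5) (5,5)

Derivation:
(0,0): no bracket -> illegal
(0,1): no bracket -> illegal
(0,2): no bracket -> illegal
(1,0): no bracket -> illegal
(1,2): flips 2 -> legal
(2,0): no bracket -> illegal
(2,1): flips 1 -> legal
(2,4): flips 1 -> legal
(2,5): flips 2 -> legal
(3,1): flips 1 -> legal
(3,5): flips 1 -> legal
(4,1): flips 1 -> legal
(4,5): flips 4 -> legal
(5,5): flips 1 -> legal
(6,4): no bracket -> illegal
(6,5): no bracket -> illegal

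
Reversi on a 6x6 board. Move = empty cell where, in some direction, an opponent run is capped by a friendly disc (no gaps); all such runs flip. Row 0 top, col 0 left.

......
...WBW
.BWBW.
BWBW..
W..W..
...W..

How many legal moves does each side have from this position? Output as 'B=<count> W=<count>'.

Answer: B=7 W=5

Derivation:
-- B to move --
(0,2): no bracket -> illegal
(0,3): flips 1 -> legal
(0,4): no bracket -> illegal
(0,5): no bracket -> illegal
(1,1): no bracket -> illegal
(1,2): flips 2 -> legal
(2,0): no bracket -> illegal
(2,5): flips 1 -> legal
(3,4): flips 2 -> legal
(3,5): no bracket -> illegal
(4,1): flips 1 -> legal
(4,2): no bracket -> illegal
(4,4): no bracket -> illegal
(5,0): flips 1 -> legal
(5,1): no bracket -> illegal
(5,2): no bracket -> illegal
(5,4): flips 1 -> legal
B mobility = 7
-- W to move --
(0,3): no bracket -> illegal
(0,4): flips 1 -> legal
(0,5): no bracket -> illegal
(1,0): flips 2 -> legal
(1,1): flips 1 -> legal
(1,2): no bracket -> illegal
(2,0): flips 2 -> legal
(2,5): no bracket -> illegal
(3,4): no bracket -> illegal
(4,1): no bracket -> illegal
(4,2): flips 1 -> legal
W mobility = 5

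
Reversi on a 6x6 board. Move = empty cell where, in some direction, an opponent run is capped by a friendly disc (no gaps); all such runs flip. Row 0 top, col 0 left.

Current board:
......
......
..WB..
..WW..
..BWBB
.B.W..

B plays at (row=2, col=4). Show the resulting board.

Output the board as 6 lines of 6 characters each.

Answer: ......
......
..WBB.
..WB..
..BWBB
.B.W..

Derivation:
Place B at (2,4); scan 8 dirs for brackets.
Dir NW: first cell '.' (not opp) -> no flip
Dir N: first cell '.' (not opp) -> no flip
Dir NE: first cell '.' (not opp) -> no flip
Dir W: first cell 'B' (not opp) -> no flip
Dir E: first cell '.' (not opp) -> no flip
Dir SW: opp run (3,3) capped by B -> flip
Dir S: first cell '.' (not opp) -> no flip
Dir SE: first cell '.' (not opp) -> no flip
All flips: (3,3)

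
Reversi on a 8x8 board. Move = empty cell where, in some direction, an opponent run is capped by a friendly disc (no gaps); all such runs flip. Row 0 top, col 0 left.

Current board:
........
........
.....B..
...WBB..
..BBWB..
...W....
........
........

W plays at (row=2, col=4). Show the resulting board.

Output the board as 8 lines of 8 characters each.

Place W at (2,4); scan 8 dirs for brackets.
Dir NW: first cell '.' (not opp) -> no flip
Dir N: first cell '.' (not opp) -> no flip
Dir NE: first cell '.' (not opp) -> no flip
Dir W: first cell '.' (not opp) -> no flip
Dir E: opp run (2,5), next='.' -> no flip
Dir SW: first cell 'W' (not opp) -> no flip
Dir S: opp run (3,4) capped by W -> flip
Dir SE: opp run (3,5), next='.' -> no flip
All flips: (3,4)

Answer: ........
........
....WB..
...WWB..
..BBWB..
...W....
........
........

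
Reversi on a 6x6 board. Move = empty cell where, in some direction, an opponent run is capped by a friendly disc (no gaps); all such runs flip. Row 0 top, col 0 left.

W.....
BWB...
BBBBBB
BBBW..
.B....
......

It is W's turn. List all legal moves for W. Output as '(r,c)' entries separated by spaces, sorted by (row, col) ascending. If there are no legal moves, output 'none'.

Answer: (1,3) (1,5) (4,0) (5,1)

Derivation:
(0,1): no bracket -> illegal
(0,2): no bracket -> illegal
(0,3): no bracket -> illegal
(1,3): flips 2 -> legal
(1,4): no bracket -> illegal
(1,5): flips 1 -> legal
(3,4): no bracket -> illegal
(3,5): no bracket -> illegal
(4,0): flips 3 -> legal
(4,2): no bracket -> illegal
(4,3): no bracket -> illegal
(5,0): no bracket -> illegal
(5,1): flips 3 -> legal
(5,2): no bracket -> illegal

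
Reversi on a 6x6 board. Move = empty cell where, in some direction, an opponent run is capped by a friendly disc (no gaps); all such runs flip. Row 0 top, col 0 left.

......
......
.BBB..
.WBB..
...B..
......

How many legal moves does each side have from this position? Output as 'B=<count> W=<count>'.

Answer: B=3 W=3

Derivation:
-- B to move --
(2,0): no bracket -> illegal
(3,0): flips 1 -> legal
(4,0): flips 1 -> legal
(4,1): flips 1 -> legal
(4,2): no bracket -> illegal
B mobility = 3
-- W to move --
(1,0): no bracket -> illegal
(1,1): flips 1 -> legal
(1,2): no bracket -> illegal
(1,3): flips 1 -> legal
(1,4): no bracket -> illegal
(2,0): no bracket -> illegal
(2,4): no bracket -> illegal
(3,0): no bracket -> illegal
(3,4): flips 2 -> legal
(4,1): no bracket -> illegal
(4,2): no bracket -> illegal
(4,4): no bracket -> illegal
(5,2): no bracket -> illegal
(5,3): no bracket -> illegal
(5,4): no bracket -> illegal
W mobility = 3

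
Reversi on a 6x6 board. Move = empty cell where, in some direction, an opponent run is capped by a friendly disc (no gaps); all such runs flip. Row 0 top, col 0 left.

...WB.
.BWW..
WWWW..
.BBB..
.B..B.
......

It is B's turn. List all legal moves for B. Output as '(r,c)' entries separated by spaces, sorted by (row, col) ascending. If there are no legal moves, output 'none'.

(0,1): no bracket -> illegal
(0,2): flips 3 -> legal
(1,0): flips 1 -> legal
(1,4): flips 3 -> legal
(2,4): no bracket -> illegal
(3,0): no bracket -> illegal
(3,4): no bracket -> illegal

Answer: (0,2) (1,0) (1,4)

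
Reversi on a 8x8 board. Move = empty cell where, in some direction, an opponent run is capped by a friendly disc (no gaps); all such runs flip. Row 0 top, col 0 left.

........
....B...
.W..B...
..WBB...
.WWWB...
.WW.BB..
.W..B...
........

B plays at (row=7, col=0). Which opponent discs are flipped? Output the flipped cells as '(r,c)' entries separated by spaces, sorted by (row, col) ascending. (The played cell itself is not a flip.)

Answer: (4,3) (5,2) (6,1)

Derivation:
Dir NW: edge -> no flip
Dir N: first cell '.' (not opp) -> no flip
Dir NE: opp run (6,1) (5,2) (4,3) capped by B -> flip
Dir W: edge -> no flip
Dir E: first cell '.' (not opp) -> no flip
Dir SW: edge -> no flip
Dir S: edge -> no flip
Dir SE: edge -> no flip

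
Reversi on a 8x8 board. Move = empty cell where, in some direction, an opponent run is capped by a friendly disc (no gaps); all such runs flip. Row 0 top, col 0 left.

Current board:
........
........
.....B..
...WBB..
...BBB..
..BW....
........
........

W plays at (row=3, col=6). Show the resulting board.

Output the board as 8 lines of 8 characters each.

Place W at (3,6); scan 8 dirs for brackets.
Dir NW: opp run (2,5), next='.' -> no flip
Dir N: first cell '.' (not opp) -> no flip
Dir NE: first cell '.' (not opp) -> no flip
Dir W: opp run (3,5) (3,4) capped by W -> flip
Dir E: first cell '.' (not opp) -> no flip
Dir SW: opp run (4,5), next='.' -> no flip
Dir S: first cell '.' (not opp) -> no flip
Dir SE: first cell '.' (not opp) -> no flip
All flips: (3,4) (3,5)

Answer: ........
........
.....B..
...WWWW.
...BBB..
..BW....
........
........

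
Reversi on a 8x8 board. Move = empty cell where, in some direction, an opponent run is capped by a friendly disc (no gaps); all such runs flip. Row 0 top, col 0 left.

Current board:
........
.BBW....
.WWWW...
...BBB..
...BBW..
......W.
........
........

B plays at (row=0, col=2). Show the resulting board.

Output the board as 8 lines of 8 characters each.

Place B at (0,2); scan 8 dirs for brackets.
Dir NW: edge -> no flip
Dir N: edge -> no flip
Dir NE: edge -> no flip
Dir W: first cell '.' (not opp) -> no flip
Dir E: first cell '.' (not opp) -> no flip
Dir SW: first cell 'B' (not opp) -> no flip
Dir S: first cell 'B' (not opp) -> no flip
Dir SE: opp run (1,3) (2,4) capped by B -> flip
All flips: (1,3) (2,4)

Answer: ..B.....
.BBB....
.WWWB...
...BBB..
...BBW..
......W.
........
........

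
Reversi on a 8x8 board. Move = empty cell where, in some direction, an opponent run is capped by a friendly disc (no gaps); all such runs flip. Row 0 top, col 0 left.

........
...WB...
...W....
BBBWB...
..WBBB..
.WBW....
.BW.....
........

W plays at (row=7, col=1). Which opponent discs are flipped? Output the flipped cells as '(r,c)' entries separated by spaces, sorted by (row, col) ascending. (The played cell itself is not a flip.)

Dir NW: first cell '.' (not opp) -> no flip
Dir N: opp run (6,1) capped by W -> flip
Dir NE: first cell 'W' (not opp) -> no flip
Dir W: first cell '.' (not opp) -> no flip
Dir E: first cell '.' (not opp) -> no flip
Dir SW: edge -> no flip
Dir S: edge -> no flip
Dir SE: edge -> no flip

Answer: (6,1)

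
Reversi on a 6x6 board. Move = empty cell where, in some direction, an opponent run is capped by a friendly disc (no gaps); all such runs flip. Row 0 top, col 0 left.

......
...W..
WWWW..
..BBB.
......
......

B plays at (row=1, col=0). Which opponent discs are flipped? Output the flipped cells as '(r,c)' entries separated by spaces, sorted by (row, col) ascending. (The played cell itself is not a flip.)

Dir NW: edge -> no flip
Dir N: first cell '.' (not opp) -> no flip
Dir NE: first cell '.' (not opp) -> no flip
Dir W: edge -> no flip
Dir E: first cell '.' (not opp) -> no flip
Dir SW: edge -> no flip
Dir S: opp run (2,0), next='.' -> no flip
Dir SE: opp run (2,1) capped by B -> flip

Answer: (2,1)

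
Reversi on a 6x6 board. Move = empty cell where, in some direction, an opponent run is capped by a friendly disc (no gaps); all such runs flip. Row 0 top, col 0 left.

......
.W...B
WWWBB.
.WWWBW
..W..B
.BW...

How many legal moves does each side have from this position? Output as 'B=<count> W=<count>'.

Answer: B=5 W=5

Derivation:
-- B to move --
(0,0): no bracket -> illegal
(0,1): no bracket -> illegal
(0,2): no bracket -> illegal
(1,0): no bracket -> illegal
(1,2): no bracket -> illegal
(1,3): no bracket -> illegal
(2,5): flips 1 -> legal
(3,0): flips 3 -> legal
(4,0): no bracket -> illegal
(4,1): flips 1 -> legal
(4,3): flips 1 -> legal
(4,4): no bracket -> illegal
(5,3): flips 1 -> legal
B mobility = 5
-- W to move --
(0,4): no bracket -> illegal
(0,5): no bracket -> illegal
(1,2): no bracket -> illegal
(1,3): flips 2 -> legal
(1,4): flips 1 -> legal
(2,5): flips 2 -> legal
(4,0): no bracket -> illegal
(4,1): no bracket -> illegal
(4,3): no bracket -> illegal
(4,4): no bracket -> illegal
(5,0): flips 1 -> legal
(5,4): no bracket -> illegal
(5,5): flips 1 -> legal
W mobility = 5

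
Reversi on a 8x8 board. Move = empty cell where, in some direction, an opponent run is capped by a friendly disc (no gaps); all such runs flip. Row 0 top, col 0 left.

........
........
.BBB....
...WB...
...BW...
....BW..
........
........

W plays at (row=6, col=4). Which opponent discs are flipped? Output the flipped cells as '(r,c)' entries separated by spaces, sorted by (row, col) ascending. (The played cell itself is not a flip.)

Answer: (5,4)

Derivation:
Dir NW: first cell '.' (not opp) -> no flip
Dir N: opp run (5,4) capped by W -> flip
Dir NE: first cell 'W' (not opp) -> no flip
Dir W: first cell '.' (not opp) -> no flip
Dir E: first cell '.' (not opp) -> no flip
Dir SW: first cell '.' (not opp) -> no flip
Dir S: first cell '.' (not opp) -> no flip
Dir SE: first cell '.' (not opp) -> no flip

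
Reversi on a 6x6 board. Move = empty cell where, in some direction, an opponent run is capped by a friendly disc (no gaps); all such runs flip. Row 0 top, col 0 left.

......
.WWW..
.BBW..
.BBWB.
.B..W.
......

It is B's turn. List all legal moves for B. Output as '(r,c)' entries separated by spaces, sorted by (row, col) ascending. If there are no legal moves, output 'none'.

Answer: (0,0) (0,1) (0,2) (0,3) (0,4) (1,4) (2,4) (5,4) (5,5)

Derivation:
(0,0): flips 1 -> legal
(0,1): flips 3 -> legal
(0,2): flips 1 -> legal
(0,3): flips 1 -> legal
(0,4): flips 1 -> legal
(1,0): no bracket -> illegal
(1,4): flips 1 -> legal
(2,0): no bracket -> illegal
(2,4): flips 1 -> legal
(3,5): no bracket -> illegal
(4,2): no bracket -> illegal
(4,3): no bracket -> illegal
(4,5): no bracket -> illegal
(5,3): no bracket -> illegal
(5,4): flips 1 -> legal
(5,5): flips 2 -> legal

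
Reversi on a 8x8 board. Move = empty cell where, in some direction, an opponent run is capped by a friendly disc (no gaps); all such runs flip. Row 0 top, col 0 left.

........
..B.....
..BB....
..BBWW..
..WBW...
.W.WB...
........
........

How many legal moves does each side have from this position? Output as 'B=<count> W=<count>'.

Answer: B=9 W=9

Derivation:
-- B to move --
(2,4): flips 2 -> legal
(2,5): flips 1 -> legal
(2,6): no bracket -> illegal
(3,1): no bracket -> illegal
(3,6): flips 2 -> legal
(4,0): no bracket -> illegal
(4,1): flips 1 -> legal
(4,5): flips 2 -> legal
(4,6): no bracket -> illegal
(5,0): no bracket -> illegal
(5,2): flips 2 -> legal
(5,5): flips 1 -> legal
(6,0): flips 2 -> legal
(6,1): no bracket -> illegal
(6,2): no bracket -> illegal
(6,3): flips 1 -> legal
(6,4): no bracket -> illegal
B mobility = 9
-- W to move --
(0,1): flips 2 -> legal
(0,2): flips 3 -> legal
(0,3): no bracket -> illegal
(1,1): flips 2 -> legal
(1,3): flips 3 -> legal
(1,4): no bracket -> illegal
(2,1): no bracket -> illegal
(2,4): flips 1 -> legal
(3,1): flips 2 -> legal
(4,1): no bracket -> illegal
(4,5): no bracket -> illegal
(5,2): flips 1 -> legal
(5,5): flips 1 -> legal
(6,3): no bracket -> illegal
(6,4): flips 1 -> legal
(6,5): no bracket -> illegal
W mobility = 9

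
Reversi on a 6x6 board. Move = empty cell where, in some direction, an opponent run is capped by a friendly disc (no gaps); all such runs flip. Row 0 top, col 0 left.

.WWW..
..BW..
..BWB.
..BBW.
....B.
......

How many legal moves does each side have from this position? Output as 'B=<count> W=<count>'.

Answer: B=4 W=10

Derivation:
-- B to move --
(0,0): no bracket -> illegal
(0,4): flips 1 -> legal
(1,0): no bracket -> illegal
(1,1): no bracket -> illegal
(1,4): flips 2 -> legal
(2,5): no bracket -> illegal
(3,5): flips 1 -> legal
(4,3): no bracket -> illegal
(4,5): flips 2 -> legal
B mobility = 4
-- W to move --
(1,1): flips 1 -> legal
(1,4): flips 1 -> legal
(1,5): no bracket -> illegal
(2,1): flips 2 -> legal
(2,5): flips 1 -> legal
(3,1): flips 3 -> legal
(3,5): flips 1 -> legal
(4,1): flips 1 -> legal
(4,2): flips 3 -> legal
(4,3): flips 1 -> legal
(4,5): no bracket -> illegal
(5,3): no bracket -> illegal
(5,4): flips 1 -> legal
(5,5): no bracket -> illegal
W mobility = 10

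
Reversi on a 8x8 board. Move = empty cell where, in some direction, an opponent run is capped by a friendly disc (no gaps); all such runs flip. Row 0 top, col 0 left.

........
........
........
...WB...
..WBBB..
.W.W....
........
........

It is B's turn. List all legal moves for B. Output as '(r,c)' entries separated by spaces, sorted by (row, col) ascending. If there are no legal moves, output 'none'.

(2,2): flips 1 -> legal
(2,3): flips 1 -> legal
(2,4): no bracket -> illegal
(3,1): no bracket -> illegal
(3,2): flips 1 -> legal
(4,0): no bracket -> illegal
(4,1): flips 1 -> legal
(5,0): no bracket -> illegal
(5,2): no bracket -> illegal
(5,4): no bracket -> illegal
(6,0): no bracket -> illegal
(6,1): no bracket -> illegal
(6,2): flips 1 -> legal
(6,3): flips 1 -> legal
(6,4): no bracket -> illegal

Answer: (2,2) (2,3) (3,2) (4,1) (6,2) (6,3)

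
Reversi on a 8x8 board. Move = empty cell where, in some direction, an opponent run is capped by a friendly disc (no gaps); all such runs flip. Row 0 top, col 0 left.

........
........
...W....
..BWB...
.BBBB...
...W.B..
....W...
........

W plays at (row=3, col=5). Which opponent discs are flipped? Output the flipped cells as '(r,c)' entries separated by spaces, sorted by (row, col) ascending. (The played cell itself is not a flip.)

Dir NW: first cell '.' (not opp) -> no flip
Dir N: first cell '.' (not opp) -> no flip
Dir NE: first cell '.' (not opp) -> no flip
Dir W: opp run (3,4) capped by W -> flip
Dir E: first cell '.' (not opp) -> no flip
Dir SW: opp run (4,4) capped by W -> flip
Dir S: first cell '.' (not opp) -> no flip
Dir SE: first cell '.' (not opp) -> no flip

Answer: (3,4) (4,4)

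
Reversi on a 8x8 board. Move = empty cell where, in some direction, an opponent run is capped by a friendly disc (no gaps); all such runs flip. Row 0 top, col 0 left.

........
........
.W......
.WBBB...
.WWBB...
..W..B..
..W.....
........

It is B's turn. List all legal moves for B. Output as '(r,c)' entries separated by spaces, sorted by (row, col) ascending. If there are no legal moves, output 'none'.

Answer: (1,0) (3,0) (4,0) (5,0) (5,1) (6,1) (7,2)

Derivation:
(1,0): flips 1 -> legal
(1,1): no bracket -> illegal
(1,2): no bracket -> illegal
(2,0): no bracket -> illegal
(2,2): no bracket -> illegal
(3,0): flips 1 -> legal
(4,0): flips 2 -> legal
(5,0): flips 1 -> legal
(5,1): flips 1 -> legal
(5,3): no bracket -> illegal
(6,1): flips 1 -> legal
(6,3): no bracket -> illegal
(7,1): no bracket -> illegal
(7,2): flips 3 -> legal
(7,3): no bracket -> illegal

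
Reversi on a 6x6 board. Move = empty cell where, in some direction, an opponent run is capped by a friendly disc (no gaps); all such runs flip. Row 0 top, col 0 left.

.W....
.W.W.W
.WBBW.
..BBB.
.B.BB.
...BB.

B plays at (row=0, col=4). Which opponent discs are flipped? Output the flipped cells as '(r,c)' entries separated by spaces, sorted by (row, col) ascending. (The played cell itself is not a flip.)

Answer: (1,3)

Derivation:
Dir NW: edge -> no flip
Dir N: edge -> no flip
Dir NE: edge -> no flip
Dir W: first cell '.' (not opp) -> no flip
Dir E: first cell '.' (not opp) -> no flip
Dir SW: opp run (1,3) capped by B -> flip
Dir S: first cell '.' (not opp) -> no flip
Dir SE: opp run (1,5), next=edge -> no flip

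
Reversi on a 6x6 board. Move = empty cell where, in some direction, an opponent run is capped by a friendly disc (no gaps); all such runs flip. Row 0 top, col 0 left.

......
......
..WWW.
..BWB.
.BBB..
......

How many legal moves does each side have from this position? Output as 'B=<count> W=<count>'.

Answer: B=4 W=8

Derivation:
-- B to move --
(1,1): no bracket -> illegal
(1,2): flips 2 -> legal
(1,3): flips 2 -> legal
(1,4): flips 2 -> legal
(1,5): flips 2 -> legal
(2,1): no bracket -> illegal
(2,5): no bracket -> illegal
(3,1): no bracket -> illegal
(3,5): no bracket -> illegal
(4,4): no bracket -> illegal
B mobility = 4
-- W to move --
(2,1): no bracket -> illegal
(2,5): no bracket -> illegal
(3,0): no bracket -> illegal
(3,1): flips 1 -> legal
(3,5): flips 1 -> legal
(4,0): no bracket -> illegal
(4,4): flips 1 -> legal
(4,5): flips 1 -> legal
(5,0): flips 2 -> legal
(5,1): flips 1 -> legal
(5,2): flips 2 -> legal
(5,3): flips 1 -> legal
(5,4): no bracket -> illegal
W mobility = 8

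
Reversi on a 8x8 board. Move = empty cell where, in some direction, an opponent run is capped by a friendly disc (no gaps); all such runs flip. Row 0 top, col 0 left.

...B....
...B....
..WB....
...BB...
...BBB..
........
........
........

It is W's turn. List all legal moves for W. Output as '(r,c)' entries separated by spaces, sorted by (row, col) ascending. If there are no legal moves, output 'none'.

(0,2): no bracket -> illegal
(0,4): flips 1 -> legal
(1,2): no bracket -> illegal
(1,4): no bracket -> illegal
(2,4): flips 1 -> legal
(2,5): no bracket -> illegal
(3,2): no bracket -> illegal
(3,5): no bracket -> illegal
(3,6): no bracket -> illegal
(4,2): no bracket -> illegal
(4,6): no bracket -> illegal
(5,2): no bracket -> illegal
(5,3): no bracket -> illegal
(5,4): no bracket -> illegal
(5,5): flips 2 -> legal
(5,6): no bracket -> illegal

Answer: (0,4) (2,4) (5,5)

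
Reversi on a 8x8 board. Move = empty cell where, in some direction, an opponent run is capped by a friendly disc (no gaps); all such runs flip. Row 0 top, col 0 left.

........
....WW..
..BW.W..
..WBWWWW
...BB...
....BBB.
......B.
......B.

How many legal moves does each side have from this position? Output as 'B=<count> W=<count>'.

-- B to move --
(0,3): no bracket -> illegal
(0,4): no bracket -> illegal
(0,5): no bracket -> illegal
(0,6): no bracket -> illegal
(1,2): no bracket -> illegal
(1,3): flips 1 -> legal
(1,6): flips 2 -> legal
(2,1): flips 1 -> legal
(2,4): flips 2 -> legal
(2,6): flips 1 -> legal
(2,7): no bracket -> illegal
(3,1): flips 1 -> legal
(4,1): no bracket -> illegal
(4,2): flips 1 -> legal
(4,5): no bracket -> illegal
(4,6): no bracket -> illegal
(4,7): no bracket -> illegal
B mobility = 7
-- W to move --
(1,1): no bracket -> illegal
(1,2): flips 1 -> legal
(1,3): no bracket -> illegal
(2,1): flips 1 -> legal
(2,4): no bracket -> illegal
(3,1): no bracket -> illegal
(4,2): no bracket -> illegal
(4,5): no bracket -> illegal
(4,6): no bracket -> illegal
(4,7): no bracket -> illegal
(5,2): flips 1 -> legal
(5,3): flips 3 -> legal
(5,7): no bracket -> illegal
(6,3): no bracket -> illegal
(6,4): flips 2 -> legal
(6,5): flips 2 -> legal
(6,7): no bracket -> illegal
(7,5): no bracket -> illegal
(7,7): no bracket -> illegal
W mobility = 6

Answer: B=7 W=6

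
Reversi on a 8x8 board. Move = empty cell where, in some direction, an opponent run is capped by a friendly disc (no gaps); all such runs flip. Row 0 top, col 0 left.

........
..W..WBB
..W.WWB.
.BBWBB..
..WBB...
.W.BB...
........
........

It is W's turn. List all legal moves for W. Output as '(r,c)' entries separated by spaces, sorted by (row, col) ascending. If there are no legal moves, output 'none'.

Answer: (0,7) (2,0) (2,7) (3,0) (3,6) (3,7) (4,0) (4,5) (4,6) (5,2) (5,5) (6,3) (6,4)

Derivation:
(0,5): no bracket -> illegal
(0,6): no bracket -> illegal
(0,7): flips 1 -> legal
(2,0): flips 1 -> legal
(2,1): no bracket -> illegal
(2,3): no bracket -> illegal
(2,7): flips 1 -> legal
(3,0): flips 2 -> legal
(3,6): flips 2 -> legal
(3,7): flips 1 -> legal
(4,0): flips 1 -> legal
(4,1): no bracket -> illegal
(4,5): flips 3 -> legal
(4,6): flips 1 -> legal
(5,2): flips 2 -> legal
(5,5): flips 1 -> legal
(6,2): no bracket -> illegal
(6,3): flips 2 -> legal
(6,4): flips 4 -> legal
(6,5): no bracket -> illegal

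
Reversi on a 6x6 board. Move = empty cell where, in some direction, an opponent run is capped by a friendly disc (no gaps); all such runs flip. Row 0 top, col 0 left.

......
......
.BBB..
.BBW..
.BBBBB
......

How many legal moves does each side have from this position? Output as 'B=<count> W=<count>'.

Answer: B=2 W=6

Derivation:
-- B to move --
(2,4): flips 1 -> legal
(3,4): flips 1 -> legal
B mobility = 2
-- W to move --
(1,0): no bracket -> illegal
(1,1): flips 1 -> legal
(1,2): no bracket -> illegal
(1,3): flips 1 -> legal
(1,4): no bracket -> illegal
(2,0): no bracket -> illegal
(2,4): no bracket -> illegal
(3,0): flips 2 -> legal
(3,4): no bracket -> illegal
(3,5): no bracket -> illegal
(4,0): no bracket -> illegal
(5,0): no bracket -> illegal
(5,1): flips 1 -> legal
(5,2): no bracket -> illegal
(5,3): flips 1 -> legal
(5,4): no bracket -> illegal
(5,5): flips 1 -> legal
W mobility = 6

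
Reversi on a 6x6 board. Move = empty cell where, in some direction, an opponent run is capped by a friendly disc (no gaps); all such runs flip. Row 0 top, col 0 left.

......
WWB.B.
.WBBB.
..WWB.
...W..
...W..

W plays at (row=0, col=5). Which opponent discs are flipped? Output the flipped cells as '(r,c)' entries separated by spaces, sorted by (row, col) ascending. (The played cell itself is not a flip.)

Dir NW: edge -> no flip
Dir N: edge -> no flip
Dir NE: edge -> no flip
Dir W: first cell '.' (not opp) -> no flip
Dir E: edge -> no flip
Dir SW: opp run (1,4) (2,3) capped by W -> flip
Dir S: first cell '.' (not opp) -> no flip
Dir SE: edge -> no flip

Answer: (1,4) (2,3)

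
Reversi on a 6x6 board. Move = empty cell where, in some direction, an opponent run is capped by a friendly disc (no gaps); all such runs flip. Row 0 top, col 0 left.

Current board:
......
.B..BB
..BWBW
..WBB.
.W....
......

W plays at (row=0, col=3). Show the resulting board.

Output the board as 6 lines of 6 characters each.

Place W at (0,3); scan 8 dirs for brackets.
Dir NW: edge -> no flip
Dir N: edge -> no flip
Dir NE: edge -> no flip
Dir W: first cell '.' (not opp) -> no flip
Dir E: first cell '.' (not opp) -> no flip
Dir SW: first cell '.' (not opp) -> no flip
Dir S: first cell '.' (not opp) -> no flip
Dir SE: opp run (1,4) capped by W -> flip
All flips: (1,4)

Answer: ...W..
.B..WB
..BWBW
..WBB.
.W....
......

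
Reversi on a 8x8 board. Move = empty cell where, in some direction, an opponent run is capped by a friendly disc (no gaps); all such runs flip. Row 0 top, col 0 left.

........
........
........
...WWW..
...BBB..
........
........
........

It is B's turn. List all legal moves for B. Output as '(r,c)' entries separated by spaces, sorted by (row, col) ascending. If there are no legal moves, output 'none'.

(2,2): flips 1 -> legal
(2,3): flips 2 -> legal
(2,4): flips 1 -> legal
(2,5): flips 2 -> legal
(2,6): flips 1 -> legal
(3,2): no bracket -> illegal
(3,6): no bracket -> illegal
(4,2): no bracket -> illegal
(4,6): no bracket -> illegal

Answer: (2,2) (2,3) (2,4) (2,5) (2,6)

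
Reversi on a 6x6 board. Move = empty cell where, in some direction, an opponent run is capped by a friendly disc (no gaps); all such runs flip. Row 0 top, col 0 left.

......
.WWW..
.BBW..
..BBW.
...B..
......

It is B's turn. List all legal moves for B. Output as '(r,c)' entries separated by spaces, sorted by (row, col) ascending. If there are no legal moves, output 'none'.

Answer: (0,0) (0,1) (0,2) (0,3) (0,4) (1,4) (2,4) (2,5) (3,5)

Derivation:
(0,0): flips 1 -> legal
(0,1): flips 1 -> legal
(0,2): flips 1 -> legal
(0,3): flips 3 -> legal
(0,4): flips 1 -> legal
(1,0): no bracket -> illegal
(1,4): flips 1 -> legal
(2,0): no bracket -> illegal
(2,4): flips 1 -> legal
(2,5): flips 1 -> legal
(3,5): flips 1 -> legal
(4,4): no bracket -> illegal
(4,5): no bracket -> illegal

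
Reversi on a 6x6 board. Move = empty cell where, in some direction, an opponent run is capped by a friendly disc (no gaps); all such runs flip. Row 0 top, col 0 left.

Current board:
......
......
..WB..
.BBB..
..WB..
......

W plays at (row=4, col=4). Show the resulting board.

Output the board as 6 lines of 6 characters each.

Answer: ......
......
..WB..
.BBW..
..WWW.
......

Derivation:
Place W at (4,4); scan 8 dirs for brackets.
Dir NW: opp run (3,3) capped by W -> flip
Dir N: first cell '.' (not opp) -> no flip
Dir NE: first cell '.' (not opp) -> no flip
Dir W: opp run (4,3) capped by W -> flip
Dir E: first cell '.' (not opp) -> no flip
Dir SW: first cell '.' (not opp) -> no flip
Dir S: first cell '.' (not opp) -> no flip
Dir SE: first cell '.' (not opp) -> no flip
All flips: (3,3) (4,3)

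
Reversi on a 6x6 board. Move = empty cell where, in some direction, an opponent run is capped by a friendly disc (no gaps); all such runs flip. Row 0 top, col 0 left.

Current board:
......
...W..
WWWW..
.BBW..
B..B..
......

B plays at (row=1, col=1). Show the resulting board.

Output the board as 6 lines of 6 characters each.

Answer: ......
.B.W..
WBWW..
.BBW..
B..B..
......

Derivation:
Place B at (1,1); scan 8 dirs for brackets.
Dir NW: first cell '.' (not opp) -> no flip
Dir N: first cell '.' (not opp) -> no flip
Dir NE: first cell '.' (not opp) -> no flip
Dir W: first cell '.' (not opp) -> no flip
Dir E: first cell '.' (not opp) -> no flip
Dir SW: opp run (2,0), next=edge -> no flip
Dir S: opp run (2,1) capped by B -> flip
Dir SE: opp run (2,2) (3,3), next='.' -> no flip
All flips: (2,1)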